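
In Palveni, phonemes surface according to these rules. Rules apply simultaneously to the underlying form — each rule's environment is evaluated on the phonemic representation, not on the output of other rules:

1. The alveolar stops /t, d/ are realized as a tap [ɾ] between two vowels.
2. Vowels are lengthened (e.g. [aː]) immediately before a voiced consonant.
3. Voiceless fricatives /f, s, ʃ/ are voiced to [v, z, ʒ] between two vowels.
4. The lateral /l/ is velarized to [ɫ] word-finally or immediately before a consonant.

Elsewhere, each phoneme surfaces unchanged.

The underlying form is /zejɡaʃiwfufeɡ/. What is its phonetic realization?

/e/ (between /z/ and /j/): before a voiced consonant, so rule 2 applies → [eː].
/a/ (between /ɡ/ and /ʃ/) is in the target of rule 2 but the environment (before a voiced consonant) is not met → [a].
/ʃ/ (between /a/ and /i/): between two vowels, so rule 3 applies → [ʒ].
Rule 2 applies to /i/ (between /ʃ/ and /w/: before a voiced consonant) → [iː].
/f/ (between /w/ and /u/) is in the target of rule 3 but the environment (between two vowels) is not met → [f].
/u/ (between /f/ and /f/) is in the target of rule 2 but the environment (before a voiced consonant) is not met → [u].
Rule 3 applies to /f/ (between /u/ and /e/: between two vowels) → [v].
/e/ — between /f/ and /ɡ/, before a voiced consonant — surfaces as [eː] (rule 2).

[zeːjɡaʒiːwfuveːɡ]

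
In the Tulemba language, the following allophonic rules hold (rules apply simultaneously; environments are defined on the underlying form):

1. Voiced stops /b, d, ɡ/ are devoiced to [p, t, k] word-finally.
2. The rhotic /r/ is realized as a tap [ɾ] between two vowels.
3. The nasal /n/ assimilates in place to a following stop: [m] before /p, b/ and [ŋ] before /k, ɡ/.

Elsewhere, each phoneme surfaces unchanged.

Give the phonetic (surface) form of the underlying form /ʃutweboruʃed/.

/ʃ/ (word-initial) is unaffected → [ʃ].
/u/ (between /ʃ/ and /t/) is unaffected → [u].
/t/ stays [t].
/w/ (between /t/ and /e/): no rule targets it → [w].
/e/ (between /w/ and /b/) is unaffected → [e].
/b/ (between /e/ and /o/) is in the target of rule 1 but the environment (word-finally) is not met → [b].
/o/ (between /b/ and /r/) is unaffected → [o].
Rule 2 applies to /r/ (between /o/ and /u/: between two vowels) → [ɾ].
/u/ (between /r/ and /ʃ/) is unaffected → [u].
/ʃ/ (between /u/ and /e/): no rule targets it → [ʃ].
/e/ (between /ʃ/ and /d/) is unaffected → [e].
/d/ (word-final) occurs word-finally → [t] by rule 1.

[ʃutweboɾuʃet]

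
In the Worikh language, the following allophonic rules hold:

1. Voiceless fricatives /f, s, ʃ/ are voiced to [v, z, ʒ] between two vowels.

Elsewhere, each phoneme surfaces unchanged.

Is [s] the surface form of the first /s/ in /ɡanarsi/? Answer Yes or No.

/s/ (between /r/ and /i/) fails the environment for rule 1, so it stays [s].
The actual realization is [s], which matches [s].

Yes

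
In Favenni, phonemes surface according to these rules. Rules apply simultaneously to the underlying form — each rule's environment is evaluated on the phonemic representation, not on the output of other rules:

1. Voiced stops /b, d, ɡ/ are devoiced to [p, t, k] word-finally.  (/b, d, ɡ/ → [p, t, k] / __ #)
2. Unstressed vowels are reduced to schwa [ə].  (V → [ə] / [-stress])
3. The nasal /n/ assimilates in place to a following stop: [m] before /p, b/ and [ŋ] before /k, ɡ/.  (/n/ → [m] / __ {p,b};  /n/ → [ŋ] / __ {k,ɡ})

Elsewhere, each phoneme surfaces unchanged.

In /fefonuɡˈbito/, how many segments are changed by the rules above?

4

Segments that undergo a rule: /e/ → [ə] (rule 2); /o/ → [ə] (rule 2); /u/ → [ə] (rule 2); /o/ → [ə] (rule 2).
All other segments surface unchanged.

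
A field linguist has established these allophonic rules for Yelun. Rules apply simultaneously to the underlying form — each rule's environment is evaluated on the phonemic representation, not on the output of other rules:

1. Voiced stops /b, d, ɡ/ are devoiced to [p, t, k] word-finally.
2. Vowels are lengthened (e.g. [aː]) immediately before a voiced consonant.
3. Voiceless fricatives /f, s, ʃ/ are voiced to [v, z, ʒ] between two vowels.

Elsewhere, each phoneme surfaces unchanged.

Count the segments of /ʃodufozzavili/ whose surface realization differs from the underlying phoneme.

5

Segments that undergo a rule: /o/ → [oː] (rule 2); /f/ → [v] (rule 3); /o/ → [oː] (rule 2); /a/ → [aː] (rule 2); /i/ → [iː] (rule 2).
All other segments surface unchanged.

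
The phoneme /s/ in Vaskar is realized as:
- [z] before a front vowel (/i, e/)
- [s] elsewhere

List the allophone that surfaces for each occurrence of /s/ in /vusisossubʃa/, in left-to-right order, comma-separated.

[z], [s], [s], [s]

Occurrence 1 (position 3): before a front vowel (/i, e/) → [z].
Occurrence 2 (position 5): no conditioning environment matches → elsewhere allophone [s].
Occurrence 3 (position 7): no conditioning environment matches → elsewhere allophone [s].
Occurrence 4 (position 8): no conditioning environment matches → elsewhere allophone [s].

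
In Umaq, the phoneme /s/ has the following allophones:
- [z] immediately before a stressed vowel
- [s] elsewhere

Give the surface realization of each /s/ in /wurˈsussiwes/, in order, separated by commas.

Occurrence 1 (position 4): immediately before a stressed vowel → [z].
Occurrence 2 (position 6): no conditioning environment matches → elsewhere allophone [s].
Occurrence 3 (position 7): no conditioning environment matches → elsewhere allophone [s].
Occurrence 4 (position 11): no conditioning environment matches → elsewhere allophone [s].

[z], [s], [s], [s]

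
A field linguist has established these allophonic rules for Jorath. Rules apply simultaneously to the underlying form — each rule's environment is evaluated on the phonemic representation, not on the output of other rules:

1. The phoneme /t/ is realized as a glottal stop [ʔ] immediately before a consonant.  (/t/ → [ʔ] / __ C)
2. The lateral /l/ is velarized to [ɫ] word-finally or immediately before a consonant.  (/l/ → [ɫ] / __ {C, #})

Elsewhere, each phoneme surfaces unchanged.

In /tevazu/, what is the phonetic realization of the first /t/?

[t]

/t/ (word-initial) fails the environment for rule 1, so it stays [t].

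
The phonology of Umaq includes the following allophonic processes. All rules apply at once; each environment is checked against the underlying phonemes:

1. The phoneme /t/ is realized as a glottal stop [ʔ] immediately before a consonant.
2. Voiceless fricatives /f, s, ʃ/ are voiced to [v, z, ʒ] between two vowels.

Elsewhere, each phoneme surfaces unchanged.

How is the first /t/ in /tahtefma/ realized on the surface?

/t/ (word-initial) is in the target of rule 1 but the environment (immediately before a consonant) is not met → [t].

[t]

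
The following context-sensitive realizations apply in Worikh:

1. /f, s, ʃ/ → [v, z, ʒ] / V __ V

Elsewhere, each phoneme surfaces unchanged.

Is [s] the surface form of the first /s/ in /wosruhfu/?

Yes

/s/ (between /o/ and /r/) fails the environment for rule 1, so it stays [s].
The actual realization is [s], which matches [s].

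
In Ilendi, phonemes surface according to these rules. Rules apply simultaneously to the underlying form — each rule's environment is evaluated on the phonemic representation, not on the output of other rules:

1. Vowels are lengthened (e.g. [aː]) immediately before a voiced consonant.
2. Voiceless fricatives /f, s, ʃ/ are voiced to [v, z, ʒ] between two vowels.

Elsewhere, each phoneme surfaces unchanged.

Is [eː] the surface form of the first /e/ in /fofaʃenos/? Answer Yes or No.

Yes

/e/ (between /ʃ/ and /n/): before a voiced consonant, so rule 1 applies → [eː].
The actual realization is [eː], which matches [eː].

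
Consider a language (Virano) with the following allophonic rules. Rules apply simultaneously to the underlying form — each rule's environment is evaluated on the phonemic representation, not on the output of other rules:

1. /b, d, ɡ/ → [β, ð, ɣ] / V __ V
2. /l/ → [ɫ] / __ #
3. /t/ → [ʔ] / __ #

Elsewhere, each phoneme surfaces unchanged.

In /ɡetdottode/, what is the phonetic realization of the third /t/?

[t]

/t/ — between /t/ and /o/; rule 3 does not apply here → [t].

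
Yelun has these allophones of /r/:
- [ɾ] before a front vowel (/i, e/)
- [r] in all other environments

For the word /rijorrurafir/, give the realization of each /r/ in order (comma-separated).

Occurrence 1 (position 1): before a front vowel (/i, e/) → [ɾ].
Occurrence 2 (position 5): no conditioning environment matches → elsewhere allophone [r].
Occurrence 3 (position 6): no conditioning environment matches → elsewhere allophone [r].
Occurrence 4 (position 8): no conditioning environment matches → elsewhere allophone [r].
Occurrence 5 (position 12): no conditioning environment matches → elsewhere allophone [r].

[ɾ], [r], [r], [r], [r]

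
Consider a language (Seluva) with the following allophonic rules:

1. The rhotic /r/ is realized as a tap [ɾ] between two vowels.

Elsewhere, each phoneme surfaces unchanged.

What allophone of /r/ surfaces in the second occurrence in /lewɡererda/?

/r/ (between /e/ and /d/): rule 1 targets it, but not between two vowels → unchanged [r].

[r]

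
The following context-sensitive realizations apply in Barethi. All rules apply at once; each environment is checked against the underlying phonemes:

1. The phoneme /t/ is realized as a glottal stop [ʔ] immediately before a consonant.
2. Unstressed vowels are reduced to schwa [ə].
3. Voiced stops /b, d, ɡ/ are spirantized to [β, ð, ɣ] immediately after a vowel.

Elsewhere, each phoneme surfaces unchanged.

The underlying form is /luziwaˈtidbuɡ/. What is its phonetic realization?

/u/ — between /l/ and /z/, in an unstressed syllable — surfaces as [ə] (rule 2).
/i/ (between /z/ and /w/): in an unstressed syllable, so rule 2 applies → [ə].
/a/ meets the environment for rule 2 (in an unstressed syllable) → [ə].
/t/ (between /a/ and /i/): rule 1 targets it, but not immediately before a consonant → unchanged [t].
/i/ (between /t/ and /d/): rule 2 targets it, but not in an unstressed syllable → unchanged [i].
/d/ meets the environment for rule 3 (immediately after a vowel) → [ð].
/b/ (between /d/ and /u/) is in the target of rule 3 but the environment (immediately after a vowel) is not met → [b].
/u/ (between /b/ and /ɡ/) occurs in an unstressed syllable → [ə] by rule 2.
/ɡ/ (word-final) occurs immediately after a vowel → [ɣ] by rule 3.

[ləzəwəˈtiðbəɣ]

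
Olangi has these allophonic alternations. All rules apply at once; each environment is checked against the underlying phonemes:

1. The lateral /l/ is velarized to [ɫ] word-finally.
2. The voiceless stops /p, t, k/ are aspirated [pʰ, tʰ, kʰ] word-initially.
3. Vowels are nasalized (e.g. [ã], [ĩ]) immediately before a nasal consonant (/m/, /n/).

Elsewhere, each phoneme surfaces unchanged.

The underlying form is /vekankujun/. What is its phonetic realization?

/v/ stays [v].
/e/ (between /v/ and /k/): rule 3 targets it, but not before a nasal consonant → unchanged [e].
/k/ (between /e/ and /a/): rule 2 targets it, but not word-initially → unchanged [k].
/a/ (between /k/ and /n/) occurs before a nasal consonant → [ã] by rule 3.
/n/ — not in any rule's target class → [n].
/k/ (between /n/ and /u/) fails the environment for rule 2, so it stays [k].
/u/ (between /k/ and /j/) is in the target of rule 3 but the environment (before a nasal consonant) is not met → [u].
/j/ — not in any rule's target class → [j].
/u/ — between /j/ and /n/, before a nasal consonant — surfaces as [ũ] (rule 3).
/n/ stays [n].

[vekãnkujũn]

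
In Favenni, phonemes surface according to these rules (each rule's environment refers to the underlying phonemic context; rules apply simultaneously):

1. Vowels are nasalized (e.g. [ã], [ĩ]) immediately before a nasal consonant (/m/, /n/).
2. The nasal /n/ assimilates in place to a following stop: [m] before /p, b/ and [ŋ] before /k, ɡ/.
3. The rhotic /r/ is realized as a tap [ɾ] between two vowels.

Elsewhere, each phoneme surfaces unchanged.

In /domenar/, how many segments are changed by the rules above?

Segments that undergo a rule: /o/ → [õ] (rule 1); /e/ → [ẽ] (rule 1).
All other segments surface unchanged.

2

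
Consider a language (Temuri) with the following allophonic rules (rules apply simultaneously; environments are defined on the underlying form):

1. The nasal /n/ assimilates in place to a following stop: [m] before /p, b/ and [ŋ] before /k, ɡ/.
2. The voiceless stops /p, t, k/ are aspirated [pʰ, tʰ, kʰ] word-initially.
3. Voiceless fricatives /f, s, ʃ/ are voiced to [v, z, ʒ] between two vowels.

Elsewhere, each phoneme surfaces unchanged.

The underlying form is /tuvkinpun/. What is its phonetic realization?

/t/ (word-initial) occurs word-initially → [tʰ] by rule 2.
/u/ (between /t/ and /v/) is unaffected → [u].
/v/ (between /u/ and /k/) is unaffected → [v].
/k/ (between /v/ and /i/) fails the environment for rule 2, so it stays [k].
/i/ — not in any rule's target class → [i].
/n/ (between /i/ and /p/): before a labial or velar stop, so rule 1 applies → [m].
/p/ (between /n/ and /u/): rule 2 targets it, but not word-initially → unchanged [p].
/u/ (between /p/ and /n/) is unaffected → [u].
/n/ (word-final) is in the target of rule 1 but the environment (before a labial or velar stop) is not met → [n].

[tʰuvkimpun]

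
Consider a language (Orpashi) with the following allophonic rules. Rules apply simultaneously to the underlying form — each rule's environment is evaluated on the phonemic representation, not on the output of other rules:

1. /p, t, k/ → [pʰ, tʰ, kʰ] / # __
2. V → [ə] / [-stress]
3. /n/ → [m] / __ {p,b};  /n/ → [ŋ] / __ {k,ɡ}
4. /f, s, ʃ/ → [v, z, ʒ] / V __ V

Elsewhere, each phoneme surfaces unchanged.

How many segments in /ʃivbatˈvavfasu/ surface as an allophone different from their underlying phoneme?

Segments that undergo a rule: /i/ → [ə] (rule 2); /a/ → [ə] (rule 2); /a/ → [ə] (rule 2); /s/ → [z] (rule 4); /u/ → [ə] (rule 2).
All other segments surface unchanged.

5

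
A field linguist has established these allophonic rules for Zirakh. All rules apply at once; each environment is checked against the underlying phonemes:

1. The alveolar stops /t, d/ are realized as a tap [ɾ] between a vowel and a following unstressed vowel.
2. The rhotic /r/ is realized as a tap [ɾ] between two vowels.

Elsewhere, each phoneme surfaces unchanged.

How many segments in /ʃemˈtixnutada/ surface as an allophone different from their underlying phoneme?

Segments that undergo a rule: /t/ → [ɾ] (rule 1); /d/ → [ɾ] (rule 1).
All other segments surface unchanged.

2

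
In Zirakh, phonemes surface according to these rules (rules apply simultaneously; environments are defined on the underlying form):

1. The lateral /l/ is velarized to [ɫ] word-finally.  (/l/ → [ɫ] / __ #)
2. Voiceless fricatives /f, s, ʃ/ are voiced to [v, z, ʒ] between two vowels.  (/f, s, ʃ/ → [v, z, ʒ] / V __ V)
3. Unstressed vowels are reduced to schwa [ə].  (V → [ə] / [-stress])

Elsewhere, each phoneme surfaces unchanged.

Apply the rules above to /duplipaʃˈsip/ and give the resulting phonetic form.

[dəpləpəʃˈsip]

/d/ (word-initial) is unaffected → [d].
/u/ — between /d/ and /p/, in an unstressed syllable — surfaces as [ə] (rule 3).
/p/ (between /u/ and /l/): no rule targets it → [p].
/l/ (between /p/ and /i/) is in the target of rule 1 but the environment (word-finally) is not met → [l].
/i/ meets the environment for rule 3 (in an unstressed syllable) → [ə].
/p/ (between /i/ and /a/) is unaffected → [p].
/a/ — between /p/ and /ʃ/, in an unstressed syllable — surfaces as [ə] (rule 3).
/ʃ/ (between /a/ and /s/) fails the environment for rule 2, so it stays [ʃ].
/s/ — between /ʃ/ and /i/; rule 2 does not apply here → [s].
/i/ (between /s/ and /p/) is in the target of rule 3 but the environment (in an unstressed syllable) is not met → [i].
/p/ (word-final): no rule targets it → [p].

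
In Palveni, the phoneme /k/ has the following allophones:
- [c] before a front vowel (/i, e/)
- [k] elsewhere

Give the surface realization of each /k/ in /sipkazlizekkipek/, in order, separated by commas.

Occurrence 1 (position 4): no conditioning environment matches → elsewhere allophone [k].
Occurrence 2 (position 11): no conditioning environment matches → elsewhere allophone [k].
Occurrence 3 (position 12): before a front vowel → [c].
Occurrence 4 (position 16): no conditioning environment matches → elsewhere allophone [k].

[k], [k], [c], [k]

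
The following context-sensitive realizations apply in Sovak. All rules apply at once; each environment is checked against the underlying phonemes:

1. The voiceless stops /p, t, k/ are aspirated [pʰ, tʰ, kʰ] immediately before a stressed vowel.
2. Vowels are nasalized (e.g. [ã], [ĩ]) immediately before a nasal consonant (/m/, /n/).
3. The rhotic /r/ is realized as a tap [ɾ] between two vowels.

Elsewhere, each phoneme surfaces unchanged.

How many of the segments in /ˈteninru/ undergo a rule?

Segments that undergo a rule: /t/ → [tʰ] (rule 1); /e/ → [ẽ] (rule 2); /i/ → [ĩ] (rule 2).
All other segments surface unchanged.

3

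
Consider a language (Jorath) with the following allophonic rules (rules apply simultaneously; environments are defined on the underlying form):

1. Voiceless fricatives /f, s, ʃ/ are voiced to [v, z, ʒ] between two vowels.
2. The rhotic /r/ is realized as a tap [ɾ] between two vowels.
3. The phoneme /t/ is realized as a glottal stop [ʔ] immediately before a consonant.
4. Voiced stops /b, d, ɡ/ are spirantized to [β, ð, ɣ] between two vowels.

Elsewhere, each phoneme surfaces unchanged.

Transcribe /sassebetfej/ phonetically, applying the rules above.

[sasseβeʔfej]

/s/ — word-initial; rule 1 does not apply here → [s].
/s/ — between /a/ and /s/; rule 1 does not apply here → [s].
/s/ (between /s/ and /e/) fails the environment for rule 1, so it stays [s].
Rule 4 applies to /b/ (between /e/ and /e/: between two vowels) → [β].
/t/ (between /e/ and /f/) occurs immediately before a consonant → [ʔ] by rule 3.
/f/ (between /t/ and /e/): rule 1 targets it, but not between two vowels → unchanged [f].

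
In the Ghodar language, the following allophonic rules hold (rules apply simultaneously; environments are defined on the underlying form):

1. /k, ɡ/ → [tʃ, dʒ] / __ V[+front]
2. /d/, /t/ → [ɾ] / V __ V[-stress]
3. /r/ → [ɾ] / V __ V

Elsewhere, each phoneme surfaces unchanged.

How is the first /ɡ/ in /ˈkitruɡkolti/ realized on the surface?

/ɡ/ (between /u/ and /k/) is in the target of rule 1 but the environment (before a front vowel) is not met → [ɡ].

[ɡ]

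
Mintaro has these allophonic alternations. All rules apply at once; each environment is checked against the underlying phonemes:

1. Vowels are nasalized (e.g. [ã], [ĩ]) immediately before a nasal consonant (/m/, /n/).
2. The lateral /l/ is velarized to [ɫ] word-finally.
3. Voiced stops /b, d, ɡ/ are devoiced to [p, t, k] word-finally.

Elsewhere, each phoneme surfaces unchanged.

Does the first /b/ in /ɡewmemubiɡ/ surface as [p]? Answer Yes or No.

/b/ — between /u/ and /i/; rule 3 does not apply here → [b].
The actual realization is [b], not [p].

No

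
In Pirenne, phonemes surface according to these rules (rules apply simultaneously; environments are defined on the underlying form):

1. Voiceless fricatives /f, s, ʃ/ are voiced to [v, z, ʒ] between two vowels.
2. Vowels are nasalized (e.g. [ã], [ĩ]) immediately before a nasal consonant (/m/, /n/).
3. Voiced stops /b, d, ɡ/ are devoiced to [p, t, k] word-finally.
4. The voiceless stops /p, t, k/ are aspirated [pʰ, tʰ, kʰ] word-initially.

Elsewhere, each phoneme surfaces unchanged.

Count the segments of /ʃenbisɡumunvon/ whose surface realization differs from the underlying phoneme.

4

Segments that undergo a rule: /e/ → [ẽ] (rule 2); /u/ → [ũ] (rule 2); /u/ → [ũ] (rule 2); /o/ → [õ] (rule 2).
All other segments surface unchanged.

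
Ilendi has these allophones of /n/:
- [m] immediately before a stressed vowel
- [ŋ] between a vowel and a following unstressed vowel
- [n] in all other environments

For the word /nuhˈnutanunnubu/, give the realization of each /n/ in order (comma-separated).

[n], [m], [ŋ], [n], [n]

Occurrence 1 (position 1): no conditioning environment matches → elsewhere allophone [n].
Occurrence 2 (position 4): immediately before a stressed vowel → [m].
Occurrence 3 (position 8): between a vowel and a following unstressed vowel → [ŋ].
Occurrence 4 (position 10): no conditioning environment matches → elsewhere allophone [n].
Occurrence 5 (position 11): no conditioning environment matches → elsewhere allophone [n].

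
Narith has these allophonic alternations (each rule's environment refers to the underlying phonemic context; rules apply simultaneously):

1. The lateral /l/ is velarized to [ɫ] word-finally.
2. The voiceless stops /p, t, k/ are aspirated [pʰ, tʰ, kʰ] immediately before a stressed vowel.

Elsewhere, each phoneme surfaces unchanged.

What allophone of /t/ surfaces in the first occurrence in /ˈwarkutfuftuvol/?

/t/ (between /u/ and /f/) is in the target of rule 2 but the environment (immediately before a stressed vowel) is not met → [t].

[t]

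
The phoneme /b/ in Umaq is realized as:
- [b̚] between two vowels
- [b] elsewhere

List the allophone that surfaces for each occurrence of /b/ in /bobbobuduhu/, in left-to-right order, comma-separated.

Occurrence 1 (position 1): no conditioning environment matches → elsewhere allophone [b].
Occurrence 2 (position 3): no conditioning environment matches → elsewhere allophone [b].
Occurrence 3 (position 4): no conditioning environment matches → elsewhere allophone [b].
Occurrence 4 (position 6): between two vowels → [b̚].

[b], [b], [b], [b̚]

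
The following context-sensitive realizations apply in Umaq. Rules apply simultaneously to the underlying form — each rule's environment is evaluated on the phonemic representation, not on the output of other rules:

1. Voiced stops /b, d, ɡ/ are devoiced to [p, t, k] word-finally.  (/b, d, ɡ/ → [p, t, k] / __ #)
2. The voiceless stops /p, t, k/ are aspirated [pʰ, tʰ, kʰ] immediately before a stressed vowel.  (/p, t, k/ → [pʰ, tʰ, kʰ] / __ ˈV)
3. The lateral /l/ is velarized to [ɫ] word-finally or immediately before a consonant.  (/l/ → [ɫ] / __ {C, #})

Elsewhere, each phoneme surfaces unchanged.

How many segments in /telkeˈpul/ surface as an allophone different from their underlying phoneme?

3

Segments that undergo a rule: /l/ → [ɫ] (rule 3); /p/ → [pʰ] (rule 2); /l/ → [ɫ] (rule 3).
All other segments surface unchanged.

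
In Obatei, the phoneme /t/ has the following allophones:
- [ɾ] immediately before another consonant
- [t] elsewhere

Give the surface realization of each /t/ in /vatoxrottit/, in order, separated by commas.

[t], [ɾ], [t], [t]

Occurrence 1 (position 3): no conditioning environment matches → elsewhere allophone [t].
Occurrence 2 (position 8): immediately before another consonant → [ɾ].
Occurrence 3 (position 9): no conditioning environment matches → elsewhere allophone [t].
Occurrence 4 (position 11): no conditioning environment matches → elsewhere allophone [t].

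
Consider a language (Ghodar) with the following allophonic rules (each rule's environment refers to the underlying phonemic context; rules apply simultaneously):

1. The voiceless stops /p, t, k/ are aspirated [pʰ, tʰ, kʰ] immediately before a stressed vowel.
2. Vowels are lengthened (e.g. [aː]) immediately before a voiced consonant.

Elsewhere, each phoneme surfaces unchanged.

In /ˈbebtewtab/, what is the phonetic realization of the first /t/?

/t/ (between /b/ and /e/) is in the target of rule 1 but the environment (immediately before a stressed vowel) is not met → [t].

[t]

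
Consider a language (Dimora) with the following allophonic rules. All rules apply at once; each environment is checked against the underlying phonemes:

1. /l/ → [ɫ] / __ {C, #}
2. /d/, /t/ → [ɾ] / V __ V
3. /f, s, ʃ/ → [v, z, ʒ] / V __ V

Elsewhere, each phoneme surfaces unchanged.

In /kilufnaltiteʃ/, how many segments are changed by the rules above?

2

Segments that undergo a rule: /l/ → [ɫ] (rule 1); /t/ → [ɾ] (rule 2).
All other segments surface unchanged.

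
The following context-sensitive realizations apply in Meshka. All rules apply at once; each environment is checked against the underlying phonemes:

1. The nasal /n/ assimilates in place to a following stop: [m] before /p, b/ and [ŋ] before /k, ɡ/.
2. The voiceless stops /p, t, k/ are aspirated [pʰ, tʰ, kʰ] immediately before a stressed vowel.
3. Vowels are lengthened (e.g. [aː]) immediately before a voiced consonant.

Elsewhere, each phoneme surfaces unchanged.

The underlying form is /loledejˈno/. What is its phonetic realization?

/l/ (word-initial): no rule targets it → [l].
/o/ (between /l/ and /l/): before a voiced consonant, so rule 3 applies → [oː].
/l/ stays [l].
/e/ — between /l/ and /d/, before a voiced consonant — surfaces as [eː] (rule 3).
/d/ (between /e/ and /e/): no rule targets it → [d].
/e/ (between /d/ and /j/) occurs before a voiced consonant → [eː] by rule 3.
/j/ — not in any rule's target class → [j].
/n/ — between /j/ and /o/; rule 1 does not apply here → [n].
/o/ — word-final; rule 3 does not apply here → [o].

[loːleːdeːjˈno]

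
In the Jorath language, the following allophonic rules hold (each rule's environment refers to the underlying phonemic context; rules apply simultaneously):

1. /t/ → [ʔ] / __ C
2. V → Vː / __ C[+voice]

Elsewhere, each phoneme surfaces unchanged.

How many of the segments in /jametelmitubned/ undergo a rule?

Segments that undergo a rule: /a/ → [aː] (rule 2); /e/ → [eː] (rule 2); /u/ → [uː] (rule 2); /e/ → [eː] (rule 2).
All other segments surface unchanged.

4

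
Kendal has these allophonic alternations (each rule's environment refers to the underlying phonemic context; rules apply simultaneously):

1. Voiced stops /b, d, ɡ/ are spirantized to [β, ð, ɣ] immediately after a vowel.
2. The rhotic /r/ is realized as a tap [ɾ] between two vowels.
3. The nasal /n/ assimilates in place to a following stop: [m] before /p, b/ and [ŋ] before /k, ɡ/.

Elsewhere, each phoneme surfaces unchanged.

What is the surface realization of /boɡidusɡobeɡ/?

[boɣiðusɡoβeɣ]

/b/ — word-initial; rule 1 does not apply here → [b].
/o/ stays [o].
/ɡ/ — between /o/ and /i/, immediately after a vowel — surfaces as [ɣ] (rule 1).
/i/ (between /ɡ/ and /d/): no rule targets it → [i].
/d/ — between /i/ and /u/, immediately after a vowel — surfaces as [ð] (rule 1).
/u/ stays [u].
/s/ — not in any rule's target class → [s].
/ɡ/ (between /s/ and /o/): rule 1 targets it, but not immediately after a vowel → unchanged [ɡ].
/o/ (between /ɡ/ and /b/): no rule targets it → [o].
/b/ meets the environment for rule 1 (immediately after a vowel) → [β].
/e/ stays [e].
Rule 1 applies to /ɡ/ (word-final: immediately after a vowel) → [ɣ].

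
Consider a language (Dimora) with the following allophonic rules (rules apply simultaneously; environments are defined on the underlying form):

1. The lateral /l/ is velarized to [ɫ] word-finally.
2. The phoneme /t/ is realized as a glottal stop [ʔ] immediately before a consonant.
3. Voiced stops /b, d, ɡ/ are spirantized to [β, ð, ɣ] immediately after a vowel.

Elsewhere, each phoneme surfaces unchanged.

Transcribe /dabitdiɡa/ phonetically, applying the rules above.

/d/ (word-initial): rule 3 targets it, but not immediately after a vowel → unchanged [d].
/a/ — not in any rule's target class → [a].
/b/ — between /a/ and /i/, immediately after a vowel — surfaces as [β] (rule 3).
/i/ (between /b/ and /t/): no rule targets it → [i].
/t/ (between /i/ and /d/): immediately before a consonant, so rule 2 applies → [ʔ].
/d/ (between /t/ and /i/): rule 3 targets it, but not immediately after a vowel → unchanged [d].
/i/ stays [i].
/ɡ/ (between /i/ and /a/) occurs immediately after a vowel → [ɣ] by rule 3.
/a/ (word-final) is unaffected → [a].

[daβiʔdiɣa]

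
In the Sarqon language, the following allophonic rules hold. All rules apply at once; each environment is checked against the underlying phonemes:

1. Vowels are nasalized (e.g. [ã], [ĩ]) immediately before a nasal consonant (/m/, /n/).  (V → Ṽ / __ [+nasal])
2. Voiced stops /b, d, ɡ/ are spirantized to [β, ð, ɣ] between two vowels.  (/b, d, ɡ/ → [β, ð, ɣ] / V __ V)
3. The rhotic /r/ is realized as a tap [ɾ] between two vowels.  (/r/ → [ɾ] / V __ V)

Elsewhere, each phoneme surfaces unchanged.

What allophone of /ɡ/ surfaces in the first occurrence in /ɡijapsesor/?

/ɡ/ (word-initial) is in the target of rule 2 but the environment (between two vowels) is not met → [ɡ].

[ɡ]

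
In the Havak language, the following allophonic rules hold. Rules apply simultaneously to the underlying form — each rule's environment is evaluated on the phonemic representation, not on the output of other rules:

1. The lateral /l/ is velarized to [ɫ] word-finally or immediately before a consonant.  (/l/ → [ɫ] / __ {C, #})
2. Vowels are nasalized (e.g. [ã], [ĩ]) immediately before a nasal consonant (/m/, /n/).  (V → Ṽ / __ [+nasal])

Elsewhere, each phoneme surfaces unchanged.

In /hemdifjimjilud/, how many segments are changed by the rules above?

2

Segments that undergo a rule: /e/ → [ẽ] (rule 2); /i/ → [ĩ] (rule 2).
All other segments surface unchanged.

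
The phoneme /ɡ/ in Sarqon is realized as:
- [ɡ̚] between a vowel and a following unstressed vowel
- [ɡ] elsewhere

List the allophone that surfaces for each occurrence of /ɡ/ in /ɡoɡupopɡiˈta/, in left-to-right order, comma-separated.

Occurrence 1 (position 1): no conditioning environment matches → elsewhere allophone [ɡ].
Occurrence 2 (position 3): between a vowel and a following unstressed vowel → [ɡ̚].
Occurrence 3 (position 8): no conditioning environment matches → elsewhere allophone [ɡ].

[ɡ], [ɡ̚], [ɡ]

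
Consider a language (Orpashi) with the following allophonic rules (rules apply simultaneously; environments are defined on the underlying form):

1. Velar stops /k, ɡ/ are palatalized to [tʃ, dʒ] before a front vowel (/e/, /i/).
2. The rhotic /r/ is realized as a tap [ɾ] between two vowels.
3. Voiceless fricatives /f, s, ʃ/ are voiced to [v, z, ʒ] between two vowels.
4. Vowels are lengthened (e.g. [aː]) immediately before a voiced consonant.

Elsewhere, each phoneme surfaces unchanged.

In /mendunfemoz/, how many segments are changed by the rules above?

4

Segments that undergo a rule: /e/ → [eː] (rule 4); /u/ → [uː] (rule 4); /e/ → [eː] (rule 4); /o/ → [oː] (rule 4).
All other segments surface unchanged.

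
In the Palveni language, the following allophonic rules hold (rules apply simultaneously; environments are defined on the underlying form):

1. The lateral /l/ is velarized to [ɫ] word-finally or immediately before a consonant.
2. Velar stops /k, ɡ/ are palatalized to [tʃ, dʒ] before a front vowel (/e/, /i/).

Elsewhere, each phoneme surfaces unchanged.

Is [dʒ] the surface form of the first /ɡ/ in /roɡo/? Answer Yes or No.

No

/ɡ/ (between /o/ and /o/): rule 2 targets it, but not before a front vowel → unchanged [ɡ].
The actual realization is [ɡ], not [dʒ].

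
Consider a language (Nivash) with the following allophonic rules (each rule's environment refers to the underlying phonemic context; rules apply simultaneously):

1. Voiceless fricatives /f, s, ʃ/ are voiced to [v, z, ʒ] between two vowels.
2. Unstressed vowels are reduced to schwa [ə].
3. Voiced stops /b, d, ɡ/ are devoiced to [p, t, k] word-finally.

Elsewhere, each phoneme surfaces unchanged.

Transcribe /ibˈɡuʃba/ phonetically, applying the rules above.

[əbˈɡuʃbə]

/i/ (word-initial) occurs in an unstressed syllable → [ə] by rule 2.
/b/ — between /i/ and /ɡ/; rule 3 does not apply here → [b].
/ɡ/ (between /b/ and /u/): rule 3 targets it, but not word-finally → unchanged [ɡ].
/u/ (between /ɡ/ and /ʃ/) is in the target of rule 2 but the environment (in an unstressed syllable) is not met → [u].
/ʃ/ (between /u/ and /b/) is in the target of rule 1 but the environment (between two vowels) is not met → [ʃ].
/b/ (between /ʃ/ and /a/): rule 3 targets it, but not word-finally → unchanged [b].
Rule 2 applies to /a/ (word-final: in an unstressed syllable) → [ə].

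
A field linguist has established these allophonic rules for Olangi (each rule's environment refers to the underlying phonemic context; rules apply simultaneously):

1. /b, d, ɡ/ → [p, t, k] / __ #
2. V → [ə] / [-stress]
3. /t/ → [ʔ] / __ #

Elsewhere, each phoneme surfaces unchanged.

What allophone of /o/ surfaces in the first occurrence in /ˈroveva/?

[o]

/o/ — between /r/ and /v/; rule 2 does not apply here → [o].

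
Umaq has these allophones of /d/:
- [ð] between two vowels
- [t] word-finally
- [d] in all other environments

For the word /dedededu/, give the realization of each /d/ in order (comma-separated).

[d], [ð], [ð], [ð]

Occurrence 1 (position 1): no conditioning environment matches → elsewhere allophone [d].
Occurrence 2 (position 3): between two vowels → [ð].
Occurrence 3 (position 5): between two vowels → [ð].
Occurrence 4 (position 7): between two vowels → [ð].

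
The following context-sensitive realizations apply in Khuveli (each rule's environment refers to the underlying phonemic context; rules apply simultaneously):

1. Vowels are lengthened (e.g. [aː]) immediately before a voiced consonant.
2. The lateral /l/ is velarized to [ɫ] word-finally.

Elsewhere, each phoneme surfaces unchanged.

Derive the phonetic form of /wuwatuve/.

[wuːwatuːve]

/u/ — between /w/ and /w/, before a voiced consonant — surfaces as [uː] (rule 1).
/a/ (between /w/ and /t/) fails the environment for rule 1, so it stays [a].
/u/ — between /t/ and /v/, before a voiced consonant — surfaces as [uː] (rule 1).
/e/ (word-final): rule 1 targets it, but not before a voiced consonant → unchanged [e].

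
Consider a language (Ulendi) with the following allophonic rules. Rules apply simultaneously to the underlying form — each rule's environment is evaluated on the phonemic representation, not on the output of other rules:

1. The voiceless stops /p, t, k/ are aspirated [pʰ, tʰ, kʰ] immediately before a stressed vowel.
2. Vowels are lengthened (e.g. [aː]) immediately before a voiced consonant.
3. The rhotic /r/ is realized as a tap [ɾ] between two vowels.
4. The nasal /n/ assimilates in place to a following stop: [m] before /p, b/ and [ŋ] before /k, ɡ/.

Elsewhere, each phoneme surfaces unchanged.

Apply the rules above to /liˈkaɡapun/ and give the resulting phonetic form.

/l/ stays [l].
/i/ (between /l/ and /k/) is in the target of rule 2 but the environment (before a voiced consonant) is not met → [i].
/k/ — between /i/ and /a/, immediately before a stressed vowel — surfaces as [kʰ] (rule 1).
/a/ (between /k/ and /ɡ/) occurs before a voiced consonant → [aː] by rule 2.
/ɡ/ (between /a/ and /a/) is unaffected → [ɡ].
/a/ (between /ɡ/ and /p/) is in the target of rule 2 but the environment (before a voiced consonant) is not met → [a].
/p/ — between /a/ and /u/; rule 1 does not apply here → [p].
/u/ (between /p/ and /n/) occurs before a voiced consonant → [uː] by rule 2.
/n/ (word-final): rule 4 targets it, but not before a labial or velar stop → unchanged [n].

[liˈkʰaːɡapuːn]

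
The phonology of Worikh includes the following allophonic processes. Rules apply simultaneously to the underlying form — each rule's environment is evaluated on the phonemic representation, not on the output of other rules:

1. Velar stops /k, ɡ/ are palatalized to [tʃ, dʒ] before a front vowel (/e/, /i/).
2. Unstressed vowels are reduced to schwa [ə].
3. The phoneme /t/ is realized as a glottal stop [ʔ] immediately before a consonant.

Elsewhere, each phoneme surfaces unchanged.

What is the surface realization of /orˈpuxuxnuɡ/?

/o/ (word-initial) occurs in an unstressed syllable → [ə] by rule 2.
/r/ (between /o/ and /p/) is unaffected → [r].
/p/ (between /r/ and /u/): no rule targets it → [p].
/u/ (between /p/ and /x/) is in the target of rule 2 but the environment (in an unstressed syllable) is not met → [u].
/x/ (between /u/ and /u/) is unaffected → [x].
/u/ — between /x/ and /x/, in an unstressed syllable — surfaces as [ə] (rule 2).
/x/ stays [x].
/n/ (between /x/ and /u/): no rule targets it → [n].
/u/ (between /n/ and /ɡ/) occurs in an unstressed syllable → [ə] by rule 2.
/ɡ/ (word-final) fails the environment for rule 1, so it stays [ɡ].

[ərˈpuxəxnəɡ]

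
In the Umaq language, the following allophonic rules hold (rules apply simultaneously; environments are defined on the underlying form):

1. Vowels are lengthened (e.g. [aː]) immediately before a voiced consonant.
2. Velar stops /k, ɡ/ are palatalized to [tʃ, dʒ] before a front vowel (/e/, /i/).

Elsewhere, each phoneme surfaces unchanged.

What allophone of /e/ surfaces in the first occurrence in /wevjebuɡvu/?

/e/ (between /w/ and /v/): before a voiced consonant, so rule 1 applies → [eː].

[eː]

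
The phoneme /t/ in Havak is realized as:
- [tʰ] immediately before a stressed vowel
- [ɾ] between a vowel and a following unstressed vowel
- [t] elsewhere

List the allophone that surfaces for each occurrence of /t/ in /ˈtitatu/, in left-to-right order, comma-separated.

Occurrence 1 (position 1): immediately before a stressed vowel → [tʰ].
Occurrence 2 (position 3): between a vowel and an unstressed vowel → [ɾ].
Occurrence 3 (position 5): between a vowel and an unstressed vowel → [ɾ].

[tʰ], [ɾ], [ɾ]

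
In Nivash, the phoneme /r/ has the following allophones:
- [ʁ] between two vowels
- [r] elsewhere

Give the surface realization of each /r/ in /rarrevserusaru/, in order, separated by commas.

Occurrence 1 (position 1): no conditioning environment matches → elsewhere allophone [r].
Occurrence 2 (position 3): no conditioning environment matches → elsewhere allophone [r].
Occurrence 3 (position 4): no conditioning environment matches → elsewhere allophone [r].
Occurrence 4 (position 9): between two vowels → [ʁ].
Occurrence 5 (position 13): between two vowels → [ʁ].

[r], [r], [r], [ʁ], [ʁ]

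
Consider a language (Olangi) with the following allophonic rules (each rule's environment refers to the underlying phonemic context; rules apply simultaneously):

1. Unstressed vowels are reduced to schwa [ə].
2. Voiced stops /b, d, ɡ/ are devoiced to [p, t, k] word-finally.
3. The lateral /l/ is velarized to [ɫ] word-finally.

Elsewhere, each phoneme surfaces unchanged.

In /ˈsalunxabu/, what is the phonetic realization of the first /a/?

[a]

/a/ — between /s/ and /l/; rule 1 does not apply here → [a].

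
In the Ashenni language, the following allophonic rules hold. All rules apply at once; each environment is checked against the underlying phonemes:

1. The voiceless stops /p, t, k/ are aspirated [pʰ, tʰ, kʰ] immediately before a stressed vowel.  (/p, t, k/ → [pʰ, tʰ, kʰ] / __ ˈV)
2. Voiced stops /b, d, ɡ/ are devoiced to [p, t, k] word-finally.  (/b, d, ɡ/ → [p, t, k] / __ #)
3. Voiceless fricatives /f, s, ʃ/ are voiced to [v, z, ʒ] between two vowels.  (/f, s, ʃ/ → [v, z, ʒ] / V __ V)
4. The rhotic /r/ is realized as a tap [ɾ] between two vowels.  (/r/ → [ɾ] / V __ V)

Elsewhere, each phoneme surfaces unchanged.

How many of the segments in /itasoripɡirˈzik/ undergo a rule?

Segments that undergo a rule: /s/ → [z] (rule 3); /r/ → [ɾ] (rule 4).
All other segments surface unchanged.

2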